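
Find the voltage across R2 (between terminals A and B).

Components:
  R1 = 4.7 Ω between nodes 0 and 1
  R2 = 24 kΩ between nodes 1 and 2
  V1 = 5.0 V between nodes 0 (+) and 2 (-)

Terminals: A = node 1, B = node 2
R1 and R2 are in series across V1 (node 0 → node 1 → node 2), and the output A–B is taken across R2, so this is a voltage divider.
Series current: I = V1/(R1 + R2) = 5/(4.7 + 24000) = 5/24000 = 0.0002083 A
V_R2 = I × R2 = V1 × R2/(R1 + R2) = 5 × 24000/24000 = 4.999 V

Final answer: 4.999 V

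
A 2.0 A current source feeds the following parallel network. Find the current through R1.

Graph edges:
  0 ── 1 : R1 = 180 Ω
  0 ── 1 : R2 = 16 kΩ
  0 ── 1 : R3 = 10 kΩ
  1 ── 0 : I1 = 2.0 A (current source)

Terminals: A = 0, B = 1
All resistors sit directly between nodes 0 and 1, so they are in parallel and share one voltage V; the full source current 2 A splits among them.
1/R_par = 1/180 + 1/16000 + 1/10000 = 0.005718 S  =>  R_par = 174.9 Ω
V = I × R_par = 2 × 174.9 = 349.8 V
I_R1 = V/R1 = 349.8/180 = 1.943 A

Final answer: 1.943 A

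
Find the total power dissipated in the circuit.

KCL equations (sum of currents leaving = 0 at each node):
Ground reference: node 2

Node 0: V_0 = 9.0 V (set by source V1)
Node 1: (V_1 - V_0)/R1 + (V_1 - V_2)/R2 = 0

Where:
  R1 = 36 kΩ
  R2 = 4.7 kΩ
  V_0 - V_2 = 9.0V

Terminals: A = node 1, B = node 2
Nodal analysis, taking node 2 as the 0 V reference.
Source V1 fixes V_0 = 9 V.
KCL at each unknown node (sum of currents leaving = 0; resistances in Ω):
  Node 1: (V_1 - 9)/36000 + (V_1 - 0)/4700 = 0
Collecting terms: 0.0002405 × V_1 = 0.00025  =>  V_1 = 1.039 V
Power in each resistor, P = (ΔV)²/R:
  P_R1 = (9 - 1.039)²/36000 = 0.00176 W
  P_R2 = (1.039 - 0)²/4700 = 0.0002298 W
P_total = P_R1 + P_R2 = 0.00199 W

Final answer: 0.00199 W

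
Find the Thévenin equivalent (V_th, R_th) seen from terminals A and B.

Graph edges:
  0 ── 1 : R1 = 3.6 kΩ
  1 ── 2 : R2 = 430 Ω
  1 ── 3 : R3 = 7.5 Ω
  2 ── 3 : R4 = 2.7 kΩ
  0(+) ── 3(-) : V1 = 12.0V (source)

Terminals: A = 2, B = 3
Step 1 — V_th is the open-circuit voltage V_A - V_B (nothing connected across the terminals).
Nodal analysis, taking node 3 as the 0 V reference.
Source V1 fixes V_0 = 12 V.
KCL at each unknown node (sum of currents leaving = 0; resistances in Ω):
  Node 1: (V_1 - 12)/3600 + (V_1 - V_2)/430 + (V_1 - 0)/7.5 = 0
  Node 2: (V_2 - V_1)/430 + (V_2 - 0)/2700 = 0
Collecting terms (coefficients in siemens):
  0.1359·V_1 - 0.002326·V_2 = 0.003333
  0.002696·V_2 - 0.002326·V_1 = 0
Determinant D = (0.1359)(0.002696) - (-0.002326)(-0.002326) = 0.0003611
V_1 = [(0.003333)(0.002696) - (-0.002326)(0)]/D = 0.02489 V
V_2 = [(0.1359)(0) - (0.003333)(-0.002326)]/D = 0.02147 V
V_th = V_2 - V_3 = 0.02147 - 0 = 0.02147 V
Step 2 — R_th: zero the source — replace V1 by a short circuit (node 3 merges into node 0) — and find the resistance seen between A (node 2) and B (node 0).
Reduce the network between node 2 (A) and node 0 (B) by series/parallel combination:
  Rp1 = R1 ‖ R3 (parallel, both between nodes 0 and 1) = 1/(1/3600 + 1/7.5) = 7.484 Ω
  Rs1 = R2 + Rp1 (series, joined only at node 1) = 430 + 7.484 = 437.5 Ω
  Rp2 = R4 ‖ Rs1 (parallel, both between nodes 0 and 2) = 1/(1/2700 + 1/437.5) = 376.5 Ω
R_th = 376.5 Ω

Final answer: V_th = 0.02147 V, R_th = 376.5 Ω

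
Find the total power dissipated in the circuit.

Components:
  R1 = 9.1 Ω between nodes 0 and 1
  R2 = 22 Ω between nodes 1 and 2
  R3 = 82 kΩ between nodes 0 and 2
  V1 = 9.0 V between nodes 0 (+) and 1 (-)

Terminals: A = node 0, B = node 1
Nodal analysis, taking node 1 as the 0 V reference.
Source V1 fixes V_0 = 9 V.
KCL at each unknown node (sum of currents leaving = 0; resistances in Ω):
  Node 2: (V_2 - 0)/22 + (V_2 - 9)/82000 = 0
Collecting terms: 0.04547 × V_2 = 0.0001098  =>  V_2 = 0.002414 V
Power in each resistor, P = (ΔV)²/R:
  P_R1 = (9 - 0)²/9.1 = 8.901 W
  P_R2 = (0 - 0.002414)²/22 = 0.0000002649 W
  P_R3 = (9 - 0.002414)²/82000 = 0.0009873 W
P_total = P_R1 + P_R2 + P_R3 = 8.902 W

Final answer: 8.902 W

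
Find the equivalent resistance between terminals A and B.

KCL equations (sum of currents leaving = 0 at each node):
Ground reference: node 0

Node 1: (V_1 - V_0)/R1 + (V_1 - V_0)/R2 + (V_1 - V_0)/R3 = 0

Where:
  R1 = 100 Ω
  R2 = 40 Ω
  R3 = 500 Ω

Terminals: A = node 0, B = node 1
Reduce the network between node 0 (A) and node 1 (B) by series/parallel combination:
  Rp1 = R1 ‖ R2 ‖ R3 (parallel, all between nodes 0 and 1) = 1/(1/100 + 1/40 + 1/500) = 27.03 Ω
R_eq = 27.03 Ω

Final answer: 27.03 Ω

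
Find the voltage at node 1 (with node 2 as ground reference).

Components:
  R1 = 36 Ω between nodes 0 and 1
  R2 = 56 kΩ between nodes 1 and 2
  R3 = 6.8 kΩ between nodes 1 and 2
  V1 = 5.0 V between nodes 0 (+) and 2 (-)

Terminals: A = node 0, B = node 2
Nodal analysis, taking node 2 as the 0 V reference.
Source V1 fixes V_0 = 5 V.
KCL at each unknown node (sum of currents leaving = 0; resistances in Ω):
  Node 1: (V_1 - 5)/36 + (V_1 - 0)/56000 + (V_1 - 0)/6800 = 0
Collecting terms: 0.02794 × V_1 = 0.1389  =>  V_1 = 4.97 V
The requested potential is V_1 = 4.97 V.

Final answer: V_1 = 4.97 V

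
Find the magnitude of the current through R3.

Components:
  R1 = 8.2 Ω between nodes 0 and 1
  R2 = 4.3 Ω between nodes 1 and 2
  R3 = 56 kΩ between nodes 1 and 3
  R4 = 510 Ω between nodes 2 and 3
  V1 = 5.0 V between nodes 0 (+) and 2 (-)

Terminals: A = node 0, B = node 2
Nodal analysis, taking node 2 as the 0 V reference.
Source V1 fixes V_0 = 5 V.
KCL at each unknown node (sum of currents leaving = 0; resistances in Ω):
  Node 1: (V_1 - 5)/8.2 + (V_1 - 0)/4.3 + (V_1 - V_3)/56000 = 0
  Node 3: (V_3 - V_1)/56000 + (V_3 - 0)/510 = 0
Collecting terms (coefficients in siemens):
  0.3545·V_1 - 0.00001786·V_3 = 0.6098
  0.001979·V_3 - 0.00001786·V_1 = 0
Determinant D = (0.3545)(0.001979) - (-0.00001786)(-0.00001786) = 0.0007015
V_1 = [(0.6098)(0.001979) - (-0.00001786)(0)]/D = 1.72 V
V_3 = [(0.3545)(0) - (0.6098)(-0.00001786)]/D = 0.01552 V
I_R3 = (V_1 - V_3)/R3 = (1.72 - 0.01552)/56000 = 0.00003044 A
|I_R3| = 0.00003044 A

Final answer: |I_R3| = 3.044e-05 A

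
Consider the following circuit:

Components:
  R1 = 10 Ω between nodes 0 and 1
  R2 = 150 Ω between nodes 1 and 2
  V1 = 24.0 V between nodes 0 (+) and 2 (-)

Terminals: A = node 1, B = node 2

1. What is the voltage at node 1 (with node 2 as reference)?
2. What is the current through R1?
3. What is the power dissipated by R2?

Nodal analysis, taking node 2 as the 0 V reference.
Source V1 fixes V_0 = 24 V.
KCL at each unknown node (sum of currents leaving = 0; resistances in Ω):
  Node 1: (V_1 - 24)/10 + (V_1 - 0)/150 = 0
Collecting terms: 0.1067 × V_1 = 2.4  =>  V_1 = 22.5 V
Part 1:
  Read off the nodal solution: V_1 = 22.5 V
Part 2:
  I_R1 = (V_0 - V_1)/R1 = (24 - 22.5)/10 = 0.15 A
  Magnitude: I_R1 = 0.15 A
Part 3:
  I_R2 = (V_1 - V_2)/R2 = (22.5 - 0)/150 = 0.15 A
  P_R2 = I_R2² × R2 = (0.15)² × 150 = 3.375 W

Final answers:
1. V_1 = 22.5 V
2. I_R1 = 0.15 A
3. P_R2 = 3.375 W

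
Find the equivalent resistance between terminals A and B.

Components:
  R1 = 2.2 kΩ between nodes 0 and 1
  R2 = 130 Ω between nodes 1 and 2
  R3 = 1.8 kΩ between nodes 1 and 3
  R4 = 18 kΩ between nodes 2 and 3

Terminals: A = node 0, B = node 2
Reduce the network between node 0 (A) and node 2 (B) by series/parallel combination:
  Rs1 = R3 + R4 (series, joined only at node 3) = 1800 + 18000 = 19800 Ω
  Rp1 = R2 ‖ Rs1 (parallel, both between nodes 1 and 2) = 1/(1/130 + 1/19800) = 129.2 Ω
  Rs2 = R1 + Rp1 (series, joined only at node 1) = 2200 + 129.2 = 2329 Ω
R_eq = 2.329 kΩ

Final answer: 2.329 kΩ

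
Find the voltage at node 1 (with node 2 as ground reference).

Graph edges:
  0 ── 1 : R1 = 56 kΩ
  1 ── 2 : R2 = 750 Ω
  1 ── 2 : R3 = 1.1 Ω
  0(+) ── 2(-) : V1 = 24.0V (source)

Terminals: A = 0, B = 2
Nodal analysis, taking node 2 as the 0 V reference.
Source V1 fixes V_0 = 24 V.
KCL at each unknown node (sum of currents leaving = 0; resistances in Ω):
  Node 1: (V_1 - 24)/56000 + (V_1 - 0)/750 + (V_1 - 0)/1.1 = 0
Collecting terms: 0.9104 × V_1 = 0.0004286  =>  V_1 = 0.0004707 V
The requested potential is V_1 = 0.0004707 V.

Final answer: V_1 = 0.0004707 V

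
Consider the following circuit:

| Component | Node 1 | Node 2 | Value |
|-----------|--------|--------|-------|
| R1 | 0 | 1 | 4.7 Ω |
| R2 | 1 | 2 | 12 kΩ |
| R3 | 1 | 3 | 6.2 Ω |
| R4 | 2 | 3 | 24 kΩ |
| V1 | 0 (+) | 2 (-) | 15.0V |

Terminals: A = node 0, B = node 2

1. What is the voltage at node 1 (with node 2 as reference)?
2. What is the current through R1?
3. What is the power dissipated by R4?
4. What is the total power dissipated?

Nodal analysis, taking node 2 as the 0 V reference.
Source V1 fixes V_0 = 15 V.
KCL at each unknown node (sum of currents leaving = 0; resistances in Ω):
  Node 1: (V_1 - 15)/4.7 + (V_1 - 0)/12000 + (V_1 - V_3)/6.2 = 0
  Node 3: (V_3 - V_1)/6.2 + (V_3 - 0)/24000 = 0
Collecting terms (coefficients in siemens):
  0.3741·V_1 - 0.1613·V_3 = 3.191
  0.1613·V_3 - 0.1613·V_1 = 0
Determinant D = (0.3741)(0.1613) - (-0.1613)(-0.1613) = 0.03435
V_1 = [(3.191)(0.1613) - (-0.1613)(0)]/D = 14.99 V
V_3 = [(0.3741)(0) - (3.191)(-0.1613)]/D = 14.99 V
Part 1:
  Read off the nodal solution: V_1 = 14.99 V
Part 2:
  I_R1 = (V_0 - V_1)/R1 = (15 - 14.99)/4.7 = 0.001874 A
  Magnitude: I_R1 = 0.001874 A
Part 3:
  I_R4 = (V_2 - V_3)/R4 = (0 - 14.99)/24000 = -0.0006245 A
  P_R4 = I_R4² × R4 = (-0.0006245)² × 24000 = 0.009359 W
Part 4:
  Power in each resistor, P = (ΔV)²/R:
    P_R1 = (15 - 14.99)²/4.7 = 0.0000165 W
    P_R2 = (14.99 - 0)²/12000 = 0.01873 W
    P_R3 = (14.99 - 14.99)²/6.2 = 0.000002418 W
    P_R4 = (0 - 14.99)²/24000 = 0.009359 W
  P_total = P_R1 + P_R2 + P_R3 + P_R4 = 0.02811 W

Final answers:
1. V_1 = 14.99 V
2. I_R1 = 0.001874 A
3. P_R4 = 0.009359 W
4. P_total = 0.02811 W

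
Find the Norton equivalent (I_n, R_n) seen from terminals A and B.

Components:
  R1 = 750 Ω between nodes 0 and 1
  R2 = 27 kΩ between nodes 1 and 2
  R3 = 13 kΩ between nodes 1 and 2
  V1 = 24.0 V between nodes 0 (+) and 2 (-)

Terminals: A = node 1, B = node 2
Find the Thévenin equivalent first; then I_n = V_th/R_th and R_n = R_th.
Step 1 — V_th is the open-circuit voltage V_A - V_B (nothing connected across the terminals).
Nodal analysis, taking node 2 as the 0 V reference.
Source V1 fixes V_0 = 24 V.
KCL at each unknown node (sum of currents leaving = 0; resistances in Ω):
  Node 1: (V_1 - 24)/750 + (V_1 - 0)/27000 + (V_1 - 0)/13000 = 0
Collecting terms: 0.001447 × V_1 = 0.032  =>  V_1 = 22.11 V
V_th = V_1 - V_2 = 22.11 - 0 = 22.11 V
Step 2 — R_th: zero the source — replace V1 by a short circuit (node 2 merges into node 0) — and find the resistance seen between A (node 1) and B (node 0).
Reduce the network between node 1 (A) and node 0 (B) by series/parallel combination:
  Rp1 = R1 ‖ R2 ‖ R3 (parallel, all between nodes 0 and 1) = 1/(1/750 + 1/27000 + 1/13000) = 690.9 Ω
R_th = 690.9 Ω
I_n = V_th/R_th = 22.11/690.9 = 0.032 A, and R_n = R_th = 690.9 Ω

Final answer: I_n = 0.032 A, R_n = 690.9 Ω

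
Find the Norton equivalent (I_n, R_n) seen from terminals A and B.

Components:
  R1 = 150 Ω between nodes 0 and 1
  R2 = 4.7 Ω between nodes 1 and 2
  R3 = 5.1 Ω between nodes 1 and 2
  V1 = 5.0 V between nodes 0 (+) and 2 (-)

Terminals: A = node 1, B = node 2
Find the Thévenin equivalent first; then I_n = V_th/R_th and R_n = R_th.
Step 1 — V_th is the open-circuit voltage V_A - V_B (nothing connected across the terminals).
Nodal analysis, taking node 2 as the 0 V reference.
Source V1 fixes V_0 = 5 V.
KCL at each unknown node (sum of currents leaving = 0; resistances in Ω):
  Node 1: (V_1 - 5)/150 + (V_1 - 0)/4.7 + (V_1 - 0)/5.1 = 0
Collecting terms: 0.4155 × V_1 = 0.03333  =>  V_1 = 0.08022 V
V_th = V_1 - V_2 = 0.08022 - 0 = 0.08022 V
Step 2 — R_th: zero the source — replace V1 by a short circuit (node 2 merges into node 0) — and find the resistance seen between A (node 1) and B (node 0).
Reduce the network between node 1 (A) and node 0 (B) by series/parallel combination:
  Rp1 = R1 ‖ R2 ‖ R3 (parallel, all between nodes 0 and 1) = 1/(1/150 + 1/4.7 + 1/5.1) = 2.407 Ω
R_th = 2.407 Ω
I_n = V_th/R_th = 0.08022/2.407 = 0.03333 A, and R_n = R_th = 2.407 Ω

Final answer: I_n = 0.03333 A, R_n = 2.407 Ω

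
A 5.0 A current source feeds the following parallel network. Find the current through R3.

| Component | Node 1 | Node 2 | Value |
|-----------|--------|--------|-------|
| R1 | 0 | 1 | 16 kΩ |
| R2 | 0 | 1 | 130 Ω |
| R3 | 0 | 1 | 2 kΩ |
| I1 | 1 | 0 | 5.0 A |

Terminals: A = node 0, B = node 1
All resistors sit directly between nodes 0 and 1, so they are in parallel and share one voltage V; the full source current 5 A splits among them.
1/R_par = 1/16000 + 1/130 + 1/2000 = 0.008255 S  =>  R_par = 121.1 Ω
V = I × R_par = 5 × 121.1 = 605.7 V
I_R3 = V/R3 = 605.7/2000 = 0.3029 A

Final answer: 0.3029 A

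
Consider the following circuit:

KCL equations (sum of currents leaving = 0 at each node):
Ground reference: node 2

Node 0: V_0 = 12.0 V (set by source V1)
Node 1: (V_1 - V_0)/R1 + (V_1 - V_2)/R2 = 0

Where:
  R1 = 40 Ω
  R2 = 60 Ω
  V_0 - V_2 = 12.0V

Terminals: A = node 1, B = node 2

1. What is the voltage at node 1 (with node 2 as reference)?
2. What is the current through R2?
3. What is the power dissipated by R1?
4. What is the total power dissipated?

Nodal analysis, taking node 2 as the 0 V reference.
Source V1 fixes V_0 = 12 V.
KCL at each unknown node (sum of currents leaving = 0; resistances in Ω):
  Node 1: (V_1 - 12)/40 + (V_1 - 0)/60 = 0
Collecting terms: 0.04167 × V_1 = 0.3  =>  V_1 = 7.2 V
Part 1:
  Read off the nodal solution: V_1 = 7.2 V
Part 2:
  I_R2 = (V_1 - V_2)/R2 = (7.2 - 0)/60 = 0.12 A
  Magnitude: I_R2 = 0.12 A
Part 3:
  I_R1 = (V_0 - V_1)/R1 = (12 - 7.2)/40 = 0.12 A
  P_R1 = I_R1² × R1 = (0.12)² × 40 = 0.576 W
Part 4:
  Power in each resistor, P = (ΔV)²/R:
    P_R1 = (12 - 7.2)²/40 = 0.576 W
    P_R2 = (7.2 - 0)²/60 = 0.864 W
  P_total = P_R1 + P_R2 = 1.44 W

Final answers:
1. V_1 = 7.2 V
2. I_R2 = 0.12 A
3. P_R1 = 0.576 W
4. P_total = 1.44 W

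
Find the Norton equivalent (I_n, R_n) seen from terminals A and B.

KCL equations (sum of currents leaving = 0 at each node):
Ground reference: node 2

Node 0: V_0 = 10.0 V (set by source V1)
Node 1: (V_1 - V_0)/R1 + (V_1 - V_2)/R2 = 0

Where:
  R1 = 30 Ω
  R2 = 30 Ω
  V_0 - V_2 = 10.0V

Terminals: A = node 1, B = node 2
Find the Thévenin equivalent first; then I_n = V_th/R_th and R_n = R_th.
Step 1 — V_th is the open-circuit voltage V_A - V_B (nothing connected across the terminals).
Nodal analysis, taking node 2 as the 0 V reference.
Source V1 fixes V_0 = 10 V.
KCL at each unknown node (sum of currents leaving = 0; resistances in Ω):
  Node 1: (V_1 - 10)/30 + (V_1 - 0)/30 = 0
Collecting terms: 0.06667 × V_1 = 0.3333  =>  V_1 = 5 V
V_th = V_1 - V_2 = 5 - 0 = 5 V
Step 2 — R_th: zero the source — replace V1 by a short circuit (node 2 merges into node 0) — and find the resistance seen between A (node 1) and B (node 0).
Reduce the network between node 1 (A) and node 0 (B) by series/parallel combination:
  Rp1 = R1 ‖ R2 (parallel, both between nodes 0 and 1) = 1/(1/30 + 1/30) = 15 Ω
R_th = 15 Ω
I_n = V_th/R_th = 5/15 = 0.3333 A, and R_n = R_th = 15 Ω

Final answer: I_n = 0.3333 A, R_n = 15 Ω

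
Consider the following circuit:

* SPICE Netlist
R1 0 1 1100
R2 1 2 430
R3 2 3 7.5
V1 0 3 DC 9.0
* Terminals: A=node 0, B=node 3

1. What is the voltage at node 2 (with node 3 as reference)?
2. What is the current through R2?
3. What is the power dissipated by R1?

Nodal analysis, taking node 3 as the 0 V reference.
Source V1 fixes V_0 = 9 V.
KCL at each unknown node (sum of currents leaving = 0; resistances in Ω):
  Node 1: (V_1 - 9)/1100 + (V_1 - V_2)/430 = 0
  Node 2: (V_2 - V_1)/430 + (V_2 - 0)/7.5 = 0
Collecting terms (coefficients in siemens):
  0.003235·V_1 - 0.002326·V_2 = 0.008182
  0.1357·V_2 - 0.002326·V_1 = 0
Determinant D = (0.003235)(0.1357) - (-0.002326)(-0.002326) = 0.0004334
V_1 = [(0.008182)(0.1357) - (-0.002326)(0)]/D = 2.561 V
V_2 = [(0.003235)(0) - (0.008182)(-0.002326)]/D = 0.0439 V
Part 1:
  Read off the nodal solution: V_2 = 0.0439 V
Part 2:
  I_R2 = (V_1 - V_2)/R2 = (2.561 - 0.0439)/430 = 0.005854 A
  Magnitude: I_R2 = 0.005854 A
Part 3:
  I_R1 = (V_0 - V_1)/R1 = (9 - 2.561)/1100 = 0.005854 A
  P_R1 = I_R1² × R1 = (0.005854)² × 1100 = 0.03769 W

Final answers:
1. V_2 = 0.0439 V
2. I_R2 = 0.005854 A
3. P_R1 = 0.03769 W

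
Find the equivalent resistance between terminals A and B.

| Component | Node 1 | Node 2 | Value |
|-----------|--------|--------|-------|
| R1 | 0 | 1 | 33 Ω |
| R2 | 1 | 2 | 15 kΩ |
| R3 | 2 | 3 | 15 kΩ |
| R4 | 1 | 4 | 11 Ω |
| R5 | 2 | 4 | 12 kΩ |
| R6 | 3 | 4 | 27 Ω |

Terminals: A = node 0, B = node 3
The network is not a plain series/parallel combination. Inject a 1 A test current into terminal A (node 0) and return it from terminal B (node 3); then R_eq = V_A / (1 A).
Nodal analysis, taking node 3 as the 0 V reference.
Current source I_test pushes 1 A into node 0 and draws it out of node 3.
KCL at each unknown node (sum of currents leaving = 0; resistances in Ω):
  Node 0: (V_0 - V_1)/33 - 1 = 0
  Node 1: (V_1 - V_0)/33 + (V_1 - V_2)/15000 + (V_1 - V_4)/11 = 0
  Node 2: (V_2 - V_1)/15000 + (V_2 - 0)/15000 + (V_2 - V_4)/12000 = 0
  Node 4: (V_4 - V_1)/11 + (V_4 - V_2)/12000 + (V_4 - 0)/27 = 0
Collecting terms (coefficients in siemens):
  0.0303·V_0 - 0.0303·V_1 = 1
  0.1213·V_1 - 0.0303·V_0 - 0.00006667·V_2 - 0.09091·V_4 = 0
  0.0002167·V_2 - 0.00006667·V_1 - 0.00008333·V_4 = 0
  0.128·V_4 - 0.09091·V_1 - 0.00008333·V_2 = 0
Solving these 4 simultaneous equations (Gaussian elimination) gives:
  V_0 = 70.95 V, V_1 = 37.95 V, V_2 = 22.05 V, V_4 = 26.96 V
R_eq = V_0 / 1 A = 70.95 Ω

Final answer: 70.95 Ω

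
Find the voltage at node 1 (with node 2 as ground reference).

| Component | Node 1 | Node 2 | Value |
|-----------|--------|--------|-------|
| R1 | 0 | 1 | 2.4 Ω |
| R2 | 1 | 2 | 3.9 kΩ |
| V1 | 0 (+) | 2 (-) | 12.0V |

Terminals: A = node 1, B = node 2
Nodal analysis, taking node 2 as the 0 V reference.
Source V1 fixes V_0 = 12 V.
KCL at each unknown node (sum of currents leaving = 0; resistances in Ω):
  Node 1: (V_1 - 12)/2.4 + (V_1 - 0)/3900 = 0
Collecting terms: 0.4169 × V_1 = 5  =>  V_1 = 11.99 V
The requested potential is V_1 = 11.99 V.

Final answer: V_1 = 11.99 V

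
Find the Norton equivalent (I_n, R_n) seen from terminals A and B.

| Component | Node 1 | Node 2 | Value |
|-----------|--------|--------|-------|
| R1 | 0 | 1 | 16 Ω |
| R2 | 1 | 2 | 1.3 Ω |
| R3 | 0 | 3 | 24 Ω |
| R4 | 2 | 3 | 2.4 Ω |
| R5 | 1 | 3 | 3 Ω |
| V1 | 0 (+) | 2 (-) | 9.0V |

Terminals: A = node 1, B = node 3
Find the Thévenin equivalent first; then I_n = V_th/R_th and R_n = R_th.
Step 1 — V_th is the open-circuit voltage V_A - V_B (nothing connected across the terminals).
Nodal analysis, taking node 2 as the 0 V reference.
Source V1 fixes V_0 = 9 V.
KCL at each unknown node (sum of currents leaving = 0; resistances in Ω):
  Node 1: (V_1 - 9)/16 + (V_1 - 0)/1.3 + (V_1 - V_3)/3 = 0
  Node 3: (V_3 - 9)/24 + (V_3 - 0)/2.4 + (V_3 - V_1)/3 = 0
Collecting terms (coefficients in siemens):
  1.165·V_1 - 0.3333·V_3 = 0.5625
  0.7917·V_3 - 0.3333·V_1 = 0.375
Determinant D = (1.165)(0.7917) - (-0.3333)(-0.3333) = 0.8112
V_1 = [(0.5625)(0.7917) - (-0.3333)(0.375)]/D = 0.703 V
V_3 = [(1.165)(0.375) - (0.5625)(-0.3333)]/D = 0.7697 V
V_th = V_1 - V_3 = 0.703 - 0.7697 = -0.06667 V
Step 2 — R_th: zero the source — replace V1 by a short circuit (node 2 merges into node 0) — and find the resistance seen between A (node 1) and B (node 3).
Reduce the network between node 1 (A) and node 3 (B) by series/parallel combination:
  Rp1 = R1 ‖ R2 (parallel, both between nodes 0 and 1) = 1/(1/16 + 1/1.3) = 1.202 Ω
  Rp2 = R3 ‖ R4 (parallel, both between nodes 0 and 3) = 1/(1/24 + 1/2.4) = 2.182 Ω
  Rs1 = Rp1 + Rp2 (series, joined only at node 0) = 1.202 + 2.182 = 3.384 Ω
  Rp3 = R5 ‖ Rs1 (parallel, both between nodes 1 and 3) = 1/(1/3 + 1/3.384) = 1.59 Ω
R_th = 1.59 Ω
I_n = V_th/R_th = -0.06667/1.59 = -0.04193 A, and R_n = R_th = 1.59 Ω

Final answer: I_n = -0.04193 A, R_n = 1.59 Ω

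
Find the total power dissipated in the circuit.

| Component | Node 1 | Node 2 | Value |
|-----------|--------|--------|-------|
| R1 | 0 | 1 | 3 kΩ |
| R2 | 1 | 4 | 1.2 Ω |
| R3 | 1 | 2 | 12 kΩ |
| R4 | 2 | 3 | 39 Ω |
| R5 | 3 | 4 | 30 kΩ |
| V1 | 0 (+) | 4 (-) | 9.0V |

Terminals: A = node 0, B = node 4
Nodal analysis, taking node 4 as the 0 V reference.
Source V1 fixes V_0 = 9 V.
KCL at each unknown node (sum of currents leaving = 0; resistances in Ω):
  Node 1: (V_1 - 9)/3000 + (V_1 - 0)/1.2 + (V_1 - V_2)/12000 = 0
  Node 2: (V_2 - V_1)/12000 + (V_2 - V_3)/39 = 0
  Node 3: (V_3 - V_2)/39 + (V_3 - 0)/30000 = 0
Collecting terms (coefficients in siemens):
  0.8337·V_1 - 0.00008333·V_2 = 0.003
  0.02572·V_2 - 0.00008333·V_1 - 0.02564·V_3 = 0
  0.02567·V_3 - 0.02564·V_2 = 0
Solving these 3 simultaneous equations (Gaussian elimination) gives:
  V_1 = 0.003598 V, V_2 = 0.002571 V, V_3 = 0.002568 V
Power in each resistor, P = (ΔV)²/R:
  P_R1 = (9 - 0.003598)²/3000 = 0.02698 W
  P_R2 = (0.003598 - 0)²/1.2 = 0.00001079 W
  P_R3 = (0.003598 - 0.002571)²/12000 = 0.00000000008792 W
  P_R4 = (0.002571 - 0.002568)²/39 = 0.0000000000002858 W
  P_R5 = (0.002568 - 0)²/30000 = 0.0000000002198 W
P_total = P_R1 + P_R2 + P_R3 + P_R4 + P_R5 = 0.02699 W

Final answer: 0.02699 W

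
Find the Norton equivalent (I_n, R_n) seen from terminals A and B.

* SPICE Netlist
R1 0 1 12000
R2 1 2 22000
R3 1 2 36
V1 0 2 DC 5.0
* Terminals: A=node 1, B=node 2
Find the Thévenin equivalent first; then I_n = V_th/R_th and R_n = R_th.
Step 1 — V_th is the open-circuit voltage V_A - V_B (nothing connected across the terminals).
Nodal analysis, taking node 2 as the 0 V reference.
Source V1 fixes V_0 = 5 V.
KCL at each unknown node (sum of currents leaving = 0; resistances in Ω):
  Node 1: (V_1 - 5)/12000 + (V_1 - 0)/22000 + (V_1 - 0)/36 = 0
Collecting terms: 0.02791 × V_1 = 0.0004167  =>  V_1 = 0.01493 V
V_th = V_1 - V_2 = 0.01493 - 0 = 0.01493 V
Step 2 — R_th: zero the source — replace V1 by a short circuit (node 2 merges into node 0) — and find the resistance seen between A (node 1) and B (node 0).
Reduce the network between node 1 (A) and node 0 (B) by series/parallel combination:
  Rp1 = R1 ‖ R2 ‖ R3 (parallel, all between nodes 0 and 1) = 1/(1/12000 + 1/22000 + 1/36) = 35.83 Ω
R_th = 35.83 Ω
I_n = V_th/R_th = 0.01493/35.83 = 0.0004167 A, and R_n = R_th = 35.83 Ω

Final answer: I_n = 0.0004167 A, R_n = 35.83 Ω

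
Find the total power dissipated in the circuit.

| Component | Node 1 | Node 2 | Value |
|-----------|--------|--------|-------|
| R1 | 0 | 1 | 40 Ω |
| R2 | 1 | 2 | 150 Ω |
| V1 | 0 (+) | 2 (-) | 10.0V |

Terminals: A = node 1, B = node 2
Nodal analysis, taking node 2 as the 0 V reference.
Source V1 fixes V_0 = 10 V.
KCL at each unknown node (sum of currents leaving = 0; resistances in Ω):
  Node 1: (V_1 - 10)/40 + (V_1 - 0)/150 = 0
Collecting terms: 0.03167 × V_1 = 0.25  =>  V_1 = 7.895 V
Power in each resistor, P = (ΔV)²/R:
  P_R1 = (10 - 7.895)²/40 = 0.1108 W
  P_R2 = (7.895 - 0)²/150 = 0.4155 W
P_total = P_R1 + P_R2 = 0.5263 W

Final answer: 0.5263 W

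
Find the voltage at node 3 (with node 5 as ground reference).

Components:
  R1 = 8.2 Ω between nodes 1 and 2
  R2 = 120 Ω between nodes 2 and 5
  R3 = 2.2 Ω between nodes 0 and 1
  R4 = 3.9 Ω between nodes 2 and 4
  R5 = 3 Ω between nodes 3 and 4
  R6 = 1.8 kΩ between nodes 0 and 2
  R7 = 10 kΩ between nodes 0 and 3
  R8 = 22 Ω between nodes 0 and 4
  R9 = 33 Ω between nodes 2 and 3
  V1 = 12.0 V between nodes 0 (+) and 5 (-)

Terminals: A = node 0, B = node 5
Nodal analysis, taking node 5 as the 0 V reference.
Source V1 fixes V_0 = 12 V.
KCL at each unknown node (sum of currents leaving = 0; resistances in Ω):
  Node 1: (V_1 - V_2)/8.2 + (V_1 - 12)/2.2 = 0
  Node 2: (V_2 - V_1)/8.2 + (V_2 - 0)/120 + (V_2 - V_4)/3.9 + (V_2 - 12)/1800 + (V_2 - V_3)/33 = 0
  Node 3: (V_3 - V_4)/3 + (V_3 - 12)/10000 + (V_3 - V_2)/33 = 0
  Node 4: (V_4 - V_2)/3.9 + (V_4 - V_3)/3 + (V_4 - 12)/22 = 0
Collecting terms (coefficients in siemens):
  0.5765·V_1 - 0.122·V_2 = 5.455
  0.4176·V_2 - 0.122·V_1 - 0.0303·V_3 - 0.2564·V_4 = 0.006667
  0.3637·V_3 - 0.0303·V_2 - 0.3333·V_4 = 0.0012
  0.6352·V_4 - 0.2564·V_2 - 0.3333·V_3 = 0.5455
Solving these 4 simultaneous equations (Gaussian elimination) gives:
  V_1 = 11.85 V, V_2 = 11.31 V, V_3 = 11.39 V, V_4 = 11.4 V
The requested potential is V_3 = 11.39 V.

Final answer: V_3 = 11.39 V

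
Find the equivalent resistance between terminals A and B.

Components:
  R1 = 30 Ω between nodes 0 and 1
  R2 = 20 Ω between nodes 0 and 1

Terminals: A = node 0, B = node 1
Reduce the network between node 0 (A) and node 1 (B) by series/parallel combination:
  Rp1 = R1 ‖ R2 (parallel, both between nodes 0 and 1) = 1/(1/30 + 1/20) = 12 Ω
R_eq = 12 Ω

Final answer: 12 Ω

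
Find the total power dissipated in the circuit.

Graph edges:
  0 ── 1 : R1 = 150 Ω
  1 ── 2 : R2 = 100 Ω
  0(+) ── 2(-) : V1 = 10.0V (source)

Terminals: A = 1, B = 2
Nodal analysis, taking node 2 as the 0 V reference.
Source V1 fixes V_0 = 10 V.
KCL at each unknown node (sum of currents leaving = 0; resistances in Ω):
  Node 1: (V_1 - 10)/150 + (V_1 - 0)/100 = 0
Collecting terms: 0.01667 × V_1 = 0.06667  =>  V_1 = 4 V
Power in each resistor, P = (ΔV)²/R:
  P_R1 = (10 - 4)²/150 = 0.24 W
  P_R2 = (4 - 0)²/100 = 0.16 W
P_total = P_R1 + P_R2 = 0.4 W

Final answer: 0.4 W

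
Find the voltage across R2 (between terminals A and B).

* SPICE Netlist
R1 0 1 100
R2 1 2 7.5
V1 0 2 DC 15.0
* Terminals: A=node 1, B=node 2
R1 and R2 are in series across V1 (node 0 → node 1 → node 2), and the output A–B is taken across R2, so this is a voltage divider.
Series current: I = V1/(R1 + R2) = 15/(100 + 7.5) = 15/107.5 = 0.1395 A
V_R2 = I × R2 = V1 × R2/(R1 + R2) = 15 × 7.5/107.5 = 1.047 V

Final answer: 1.047 V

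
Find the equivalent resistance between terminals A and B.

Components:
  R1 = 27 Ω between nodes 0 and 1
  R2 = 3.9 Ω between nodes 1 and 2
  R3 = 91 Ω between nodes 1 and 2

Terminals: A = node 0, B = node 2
Reduce the network between node 0 (A) and node 2 (B) by series/parallel combination:
  Rp1 = R2 ‖ R3 (parallel, both between nodes 1 and 2) = 1/(1/3.9 + 1/91) = 3.74 Ω
  Rs1 = R1 + Rp1 (series, joined only at node 1) = 27 + 3.74 = 30.74 Ω
R_eq = 30.74 Ω

Final answer: 30.74 Ω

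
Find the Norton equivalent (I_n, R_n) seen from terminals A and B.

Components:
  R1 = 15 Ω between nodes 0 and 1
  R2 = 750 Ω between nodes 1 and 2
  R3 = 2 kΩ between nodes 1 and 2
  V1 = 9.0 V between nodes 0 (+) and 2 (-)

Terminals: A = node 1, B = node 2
Find the Thévenin equivalent first; then I_n = V_th/R_th and R_n = R_th.
Step 1 — V_th is the open-circuit voltage V_A - V_B (nothing connected across the terminals).
Nodal analysis, taking node 2 as the 0 V reference.
Source V1 fixes V_0 = 9 V.
KCL at each unknown node (sum of currents leaving = 0; resistances in Ω):
  Node 1: (V_1 - 9)/15 + (V_1 - 0)/750 + (V_1 - 0)/2000 = 0
Collecting terms: 0.0685 × V_1 = 0.6  =>  V_1 = 8.759 V
V_th = V_1 - V_2 = 8.759 - 0 = 8.759 V
Step 2 — R_th: zero the source — replace V1 by a short circuit (node 2 merges into node 0) — and find the resistance seen between A (node 1) and B (node 0).
Reduce the network between node 1 (A) and node 0 (B) by series/parallel combination:
  Rp1 = R1 ‖ R2 ‖ R3 (parallel, all between nodes 0 and 1) = 1/(1/15 + 1/750 + 1/2000) = 14.6 Ω
R_th = 14.6 Ω
I_n = V_th/R_th = 8.759/14.6 = 0.6 A, and R_n = R_th = 14.6 Ω

Final answer: I_n = 0.6 A, R_n = 14.6 Ω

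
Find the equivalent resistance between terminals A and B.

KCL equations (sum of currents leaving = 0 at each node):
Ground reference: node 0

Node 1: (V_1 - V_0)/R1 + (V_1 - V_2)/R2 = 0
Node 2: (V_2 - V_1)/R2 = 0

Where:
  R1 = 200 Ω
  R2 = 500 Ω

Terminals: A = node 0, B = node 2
Reduce the network between node 0 (A) and node 2 (B) by series/parallel combination:
  Rs1 = R1 + R2 (series, joined only at node 1) = 200 + 500 = 700 Ω
R_eq = 700 Ω

Final answer: 700 Ω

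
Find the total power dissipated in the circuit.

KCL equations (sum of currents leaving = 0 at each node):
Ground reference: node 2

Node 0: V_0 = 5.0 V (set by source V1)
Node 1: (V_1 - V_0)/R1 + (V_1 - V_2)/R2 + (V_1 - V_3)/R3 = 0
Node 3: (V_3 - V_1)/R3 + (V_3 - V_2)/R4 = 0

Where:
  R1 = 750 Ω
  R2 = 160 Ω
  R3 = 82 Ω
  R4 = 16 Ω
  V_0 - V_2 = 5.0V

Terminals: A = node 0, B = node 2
Nodal analysis, taking node 2 as the 0 V reference.
Source V1 fixes V_0 = 5 V.
KCL at each unknown node (sum of currents leaving = 0; resistances in Ω):
  Node 1: (V_1 - 5)/750 + (V_1 - 0)/160 + (V_1 - V_3)/82 = 0
  Node 3: (V_3 - V_1)/82 + (V_3 - 0)/16 = 0
Collecting terms (coefficients in siemens):
  0.01978·V_1 - 0.0122·V_3 = 0.006667
  0.0747·V_3 - 0.0122·V_1 = 0
Determinant D = (0.01978)(0.0747) - (-0.0122)(-0.0122) = 0.001329
V_1 = [(0.006667)(0.0747) - (-0.0122)(0)]/D = 0.3748 V
V_3 = [(0.01978)(0) - (0.006667)(-0.0122)]/D = 0.06119 V
Power in each resistor, P = (ΔV)²/R:
  P_R1 = (5 - 0.3748)²/750 = 0.02852 W
  P_R2 = (0.3748 - 0)²/160 = 0.000878 W
  P_R3 = (0.3748 - 0.06119)²/82 = 0.001199 W
  P_R4 = (0 - 0.06119)²/16 = 0.000234 W
P_total = P_R1 + P_R2 + P_R3 + P_R4 = 0.03083 W

Final answer: 0.03083 W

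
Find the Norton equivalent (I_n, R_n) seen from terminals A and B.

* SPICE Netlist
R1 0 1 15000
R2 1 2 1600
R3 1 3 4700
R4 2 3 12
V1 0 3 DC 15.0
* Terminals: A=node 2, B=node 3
Find the Thévenin equivalent first; then I_n = V_th/R_th and R_n = R_th.
Step 1 — V_th is the open-circuit voltage V_A - V_B (nothing connected across the terminals).
Nodal analysis, taking node 3 as the 0 V reference.
Source V1 fixes V_0 = 15 V.
KCL at each unknown node (sum of currents leaving = 0; resistances in Ω):
  Node 1: (V_1 - 15)/15000 + (V_1 - V_2)/1600 + (V_1 - 0)/4700 = 0
  Node 2: (V_2 - V_1)/1600 + (V_2 - 0)/12 = 0
Collecting terms (coefficients in siemens):
  0.0009044·V_1 - 0.000625·V_2 = 0.001
  0.08396·V_2 - 0.000625·V_1 = 0
Determinant D = (0.0009044)(0.08396) - (-0.000625)(-0.000625) = 0.00007554
V_1 = [(0.001)(0.08396) - (-0.000625)(0)]/D = 1.111 V
V_2 = [(0.0009044)(0) - (0.001)(-0.000625)]/D = 0.008273 V
V_th = V_2 - V_3 = 0.008273 - 0 = 0.008273 V
Step 2 — R_th: zero the source — replace V1 by a short circuit (node 3 merges into node 0) — and find the resistance seen between A (node 2) and B (node 0).
Reduce the network between node 2 (A) and node 0 (B) by series/parallel combination:
  Rp1 = R1 ‖ R3 (parallel, both between nodes 0 and 1) = 1/(1/15000 + 1/4700) = 3579 Ω
  Rs1 = R2 + Rp1 (series, joined only at node 1) = 1600 + 3579 = 5179 Ω
  Rp2 = R4 ‖ Rs1 (parallel, both between nodes 0 and 2) = 1/(1/12 + 1/5179) = 11.97 Ω
R_th = 11.97 Ω
I_n = V_th/R_th = 0.008273/11.97 = 0.000691 A, and R_n = R_th = 11.97 Ω

Final answer: I_n = 0.000691 A, R_n = 11.97 Ω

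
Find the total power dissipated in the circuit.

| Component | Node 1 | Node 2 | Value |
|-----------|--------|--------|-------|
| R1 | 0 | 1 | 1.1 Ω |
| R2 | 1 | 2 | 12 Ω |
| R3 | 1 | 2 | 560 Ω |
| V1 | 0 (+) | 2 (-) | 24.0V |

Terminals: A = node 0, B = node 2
Nodal analysis, taking node 2 as the 0 V reference.
Source V1 fixes V_0 = 24 V.
KCL at each unknown node (sum of currents leaving = 0; resistances in Ω):
  Node 1: (V_1 - 24)/1.1 + (V_1 - 0)/12 + (V_1 - 0)/560 = 0
Collecting terms: 0.9942 × V_1 = 21.82  =>  V_1 = 21.95 V
Power in each resistor, P = (ΔV)²/R:
  P_R1 = (24 - 21.95)²/1.1 = 3.838 W
  P_R2 = (21.95 - 0)²/12 = 40.13 W
  P_R3 = (21.95 - 0)²/560 = 0.86 W
P_total = P_R1 + P_R2 + P_R3 = 44.83 W

Final answer: 44.83 W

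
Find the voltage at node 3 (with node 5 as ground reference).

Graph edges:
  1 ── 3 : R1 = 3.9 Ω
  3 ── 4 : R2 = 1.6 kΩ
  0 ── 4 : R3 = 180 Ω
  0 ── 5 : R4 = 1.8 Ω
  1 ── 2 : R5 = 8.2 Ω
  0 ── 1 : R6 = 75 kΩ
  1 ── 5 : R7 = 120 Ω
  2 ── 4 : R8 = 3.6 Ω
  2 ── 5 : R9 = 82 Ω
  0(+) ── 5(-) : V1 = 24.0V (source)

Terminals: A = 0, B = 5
Nodal analysis, taking node 5 as the 0 V reference.
Source V1 fixes V_0 = 24 V.
KCL at each unknown node (sum of currents leaving = 0; resistances in Ω):
  Node 1: (V_1 - V_3)/3.9 + (V_1 - V_2)/8.2 + (V_1 - 24)/75000 + (V_1 - 0)/120 = 0
  Node 2: (V_2 - V_1)/8.2 + (V_2 - V_4)/3.6 + (V_2 - 0)/82 = 0
  Node 3: (V_3 - V_1)/3.9 + (V_3 - V_4)/1600 = 0
  Node 4: (V_4 - V_3)/1600 + (V_4 - 24)/180 + (V_4 - V_2)/3.6 = 0
Collecting terms (coefficients in siemens):
  0.3867·V_1 - 0.122·V_2 - 0.2564·V_3 = 0.00032
  0.4119·V_2 - 0.122·V_1 - 0.2778·V_4 = 0
  0.257·V_3 - 0.2564·V_1 - 0.000625·V_4 = 0
  0.284·V_4 - 0.2778·V_2 - 0.000625·V_3 = 0.1333
Solving these 4 simultaneous equations (Gaussian elimination) gives:
  V_1 = 4.823 V, V_2 = 5.147 V, V_3 = 4.824 V, V_4 = 5.515 V
The requested potential is V_3 = 4.824 V.

Final answer: V_3 = 4.824 V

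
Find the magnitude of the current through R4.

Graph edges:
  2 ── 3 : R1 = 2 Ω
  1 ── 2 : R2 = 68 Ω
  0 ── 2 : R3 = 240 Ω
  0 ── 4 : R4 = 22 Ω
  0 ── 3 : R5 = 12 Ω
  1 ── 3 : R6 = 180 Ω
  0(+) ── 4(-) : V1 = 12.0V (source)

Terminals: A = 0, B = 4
Nodal analysis, taking node 4 as the 0 V reference.
Source V1 fixes V_0 = 12 V.
KCL at each unknown node (sum of currents leaving = 0; resistances in Ω):
  Node 1: (V_1 - V_2)/68 + (V_1 - V_3)/180 = 0
  Node 2: (V_2 - V_3)/2 + (V_2 - V_1)/68 + (V_2 - 12)/240 = 0
  Node 3: (V_3 - V_2)/2 + (V_3 - 12)/12 + (V_3 - V_1)/180 = 0
Collecting terms (coefficients in siemens):
  0.02026·V_1 - 0.01471·V_2 - 0.005556·V_3 = 0
  0.5189·V_2 - 0.01471·V_1 - 0.5·V_3 = 0.05
  0.5889·V_3 - 0.005556·V_1 - 0.5·V_2 = 1
Solving these 3 simultaneous equations (Gaussian elimination) gives:
  V_1 = 12 V, V_2 = 12 V, V_3 = 12 V
I_R4 = (V_0 - V_4)/R4 = (12 - 0)/22 = 0.5455 A
|I_R4| = 0.5455 A

Final answer: |I_R4| = 0.5455 A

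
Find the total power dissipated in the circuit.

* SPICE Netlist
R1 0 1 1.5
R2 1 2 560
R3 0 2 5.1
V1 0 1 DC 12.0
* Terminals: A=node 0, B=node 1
Nodal analysis, taking node 1 as the 0 V reference.
Source V1 fixes V_0 = 12 V.
KCL at each unknown node (sum of currents leaving = 0; resistances in Ω):
  Node 2: (V_2 - 0)/560 + (V_2 - 12)/5.1 = 0
Collecting terms: 0.1979 × V_2 = 2.353  =>  V_2 = 11.89 V
Power in each resistor, P = (ΔV)²/R:
  P_R1 = (12 - 0)²/1.5 = 96 W
  P_R2 = (0 - 11.89)²/560 = 0.2525 W
  P_R3 = (12 - 11.89)²/5.1 = 0.0023 W
P_total = P_R1 + P_R2 + P_R3 = 96.25 W

Final answer: 96.25 W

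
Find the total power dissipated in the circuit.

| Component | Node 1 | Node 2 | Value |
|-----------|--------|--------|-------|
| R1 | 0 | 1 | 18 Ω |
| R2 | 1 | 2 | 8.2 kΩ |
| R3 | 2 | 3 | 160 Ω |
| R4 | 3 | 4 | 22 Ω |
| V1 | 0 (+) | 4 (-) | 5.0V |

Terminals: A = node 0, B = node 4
Nodal analysis, taking node 4 as the 0 V reference.
Source V1 fixes V_0 = 5 V.
KCL at each unknown node (sum of currents leaving = 0; resistances in Ω):
  Node 1: (V_1 - 5)/18 + (V_1 - V_2)/8200 = 0
  Node 2: (V_2 - V_1)/8200 + (V_2 - V_3)/160 = 0
  Node 3: (V_3 - V_2)/160 + (V_3 - 0)/22 = 0
Collecting terms (coefficients in siemens):
  0.05568·V_1 - 0.000122·V_2 = 0.2778
  0.006372·V_2 - 0.000122·V_1 - 0.00625·V_3 = 0
  0.0517·V_3 - 0.00625·V_2 = 0
Solving these 3 simultaneous equations (Gaussian elimination) gives:
  V_1 = 4.989 V, V_2 = 0.1083 V, V_3 = 0.0131 V
Power in each resistor, P = (ΔV)²/R:
  P_R1 = (5 - 4.989)²/18 = 0.000006378 W
  P_R2 = (4.989 - 0.1083)²/8200 = 0.002905 W
  P_R3 = (0.1083 - 0.0131)²/160 = 0.00005669 W
  P_R4 = (0.0131 - 0)²/22 = 0.000007795 W
P_total = P_R1 + P_R2 + P_R3 + P_R4 = 0.002976 W

Final answer: 0.002976 W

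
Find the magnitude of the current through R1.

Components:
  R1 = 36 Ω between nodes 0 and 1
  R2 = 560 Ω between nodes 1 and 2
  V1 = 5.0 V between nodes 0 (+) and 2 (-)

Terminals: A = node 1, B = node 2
Nodal analysis, taking node 2 as the 0 V reference.
Source V1 fixes V_0 = 5 V.
KCL at each unknown node (sum of currents leaving = 0; resistances in Ω):
  Node 1: (V_1 - 5)/36 + (V_1 - 0)/560 = 0
Collecting terms: 0.02956 × V_1 = 0.1389  =>  V_1 = 4.698 V
I_R1 = (V_0 - V_1)/R1 = (5 - 4.698)/36 = 0.008389 A
|I_R1| = 0.008389 A

Final answer: |I_R1| = 0.008389 A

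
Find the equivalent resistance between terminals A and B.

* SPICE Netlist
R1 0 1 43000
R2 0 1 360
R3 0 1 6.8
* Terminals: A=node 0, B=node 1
Reduce the network between node 0 (A) and node 1 (B) by series/parallel combination:
  Rp1 = R1 ‖ R2 ‖ R3 (parallel, all between nodes 0 and 1) = 1/(1/43000 + 1/360 + 1/6.8) = 6.673 Ω
R_eq = 6.673 Ω

Final answer: 6.673 Ω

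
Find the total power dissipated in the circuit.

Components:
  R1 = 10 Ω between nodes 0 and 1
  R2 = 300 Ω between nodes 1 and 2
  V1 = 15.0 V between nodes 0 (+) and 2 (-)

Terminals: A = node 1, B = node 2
Nodal analysis, taking node 2 as the 0 V reference.
Source V1 fixes V_0 = 15 V.
KCL at each unknown node (sum of currents leaving = 0; resistances in Ω):
  Node 1: (V_1 - 15)/10 + (V_1 - 0)/300 = 0
Collecting terms: 0.1033 × V_1 = 1.5  =>  V_1 = 14.52 V
Power in each resistor, P = (ΔV)²/R:
  P_R1 = (15 - 14.52)²/10 = 0.02341 W
  P_R2 = (14.52 - 0)²/300 = 0.7024 W
P_total = P_R1 + P_R2 = 0.7258 W

Final answer: 0.7258 W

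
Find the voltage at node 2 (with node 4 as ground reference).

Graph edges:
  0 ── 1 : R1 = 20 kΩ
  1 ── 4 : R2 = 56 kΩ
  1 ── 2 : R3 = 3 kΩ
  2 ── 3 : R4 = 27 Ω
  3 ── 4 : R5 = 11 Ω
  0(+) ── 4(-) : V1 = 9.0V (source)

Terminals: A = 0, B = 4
Nodal analysis, taking node 4 as the 0 V reference.
Source V1 fixes V_0 = 9 V.
KCL at each unknown node (sum of currents leaving = 0; resistances in Ω):
  Node 1: (V_1 - 9)/20000 + (V_1 - 0)/56000 + (V_1 - V_2)/3000 = 0
  Node 2: (V_2 - V_1)/3000 + (V_2 - V_3)/27 = 0
  Node 3: (V_3 - V_2)/27 + (V_3 - 0)/11 = 0
Collecting terms (coefficients in siemens):
  0.0004012·V_1 - 0.0003333·V_2 = 0.00045
  0.03737·V_2 - 0.0003333·V_1 - 0.03704·V_3 = 0
  0.1279·V_3 - 0.03704·V_2 = 0
Solving these 3 simultaneous equations (Gaussian elimination) gives:
  V_1 = 1.133 V, V_2 = 0.01418 V, V_3 = 0.004104 V
The requested potential is V_2 = 0.01418 V.

Final answer: V_2 = 0.01418 V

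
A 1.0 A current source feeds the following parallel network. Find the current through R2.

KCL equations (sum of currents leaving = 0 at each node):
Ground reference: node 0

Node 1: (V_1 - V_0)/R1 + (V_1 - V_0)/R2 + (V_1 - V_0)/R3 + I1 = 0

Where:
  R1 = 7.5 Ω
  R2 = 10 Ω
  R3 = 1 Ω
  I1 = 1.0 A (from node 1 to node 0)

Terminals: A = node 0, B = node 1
All resistors sit directly between nodes 0 and 1, so they are in parallel and share one voltage V; the full source current 1 A splits among them.
1/R_par = 1/7.5 + 1/10 + 1/1 = 1.233 S  =>  R_par = 0.8108 Ω
V = I × R_par = 1 × 0.8108 = 0.8108 V
I_R2 = V/R2 = 0.8108/10 = 0.08108 A

Final answer: 0.08108 A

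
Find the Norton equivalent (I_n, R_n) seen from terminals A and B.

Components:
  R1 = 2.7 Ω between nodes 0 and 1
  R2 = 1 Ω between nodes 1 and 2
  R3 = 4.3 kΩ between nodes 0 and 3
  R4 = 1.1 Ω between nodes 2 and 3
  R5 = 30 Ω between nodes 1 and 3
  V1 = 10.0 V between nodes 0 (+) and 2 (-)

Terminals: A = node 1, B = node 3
Find the Thévenin equivalent first; then I_n = V_th/R_th and R_n = R_th.
Step 1 — V_th is the open-circuit voltage V_A - V_B (nothing connected across the terminals).
Nodal analysis, taking node 2 as the 0 V reference.
Source V1 fixes V_0 = 10 V.
KCL at each unknown node (sum of currents leaving = 0; resistances in Ω):
  Node 1: (V_1 - 10)/2.7 + (V_1 - 0)/1 + (V_1 - V_3)/30 = 0
  Node 3: (V_3 - 10)/4300 + (V_3 - 0)/1.1 + (V_3 - V_1)/30 = 0
Collecting terms (coefficients in siemens):
  1.404·V_1 - 0.03333·V_3 = 3.704
  0.9427·V_3 - 0.03333·V_1 = 0.002326
Determinant D = (1.404)(0.9427) - (-0.03333)(-0.03333) = 1.322
V_1 = [(3.704)(0.9427) - (-0.03333)(0.002326)]/D = 2.641 V
V_3 = [(1.404)(0.002326) - (3.704)(-0.03333)]/D = 0.09585 V
V_th = V_1 - V_3 = 2.641 - 0.09585 = 2.545 V
Step 2 — R_th: zero the source — replace V1 by a short circuit (node 2 merges into node 0) — and find the resistance seen between A (node 1) and B (node 3).
Reduce the network between node 1 (A) and node 3 (B) by series/parallel combination:
  Rp1 = R1 ‖ R2 (parallel, both between nodes 0 and 1) = 1/(1/2.7 + 1/1) = 0.7297 Ω
  Rp2 = R3 ‖ R4 (parallel, both between nodes 0 and 3) = 1/(1/4300 + 1/1.1) = 1.1 Ω
  Rs1 = Rp1 + Rp2 (series, joined only at node 0) = 0.7297 + 1.1 = 1.829 Ω
  Rp3 = R5 ‖ Rs1 (parallel, both between nodes 1 and 3) = 1/(1/30 + 1/1.829) = 1.724 Ω
R_th = 1.724 Ω
I_n = V_th/R_th = 2.545/1.724 = 1.476 A, and R_n = R_th = 1.724 Ω

Final answer: I_n = 1.476 A, R_n = 1.724 Ω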